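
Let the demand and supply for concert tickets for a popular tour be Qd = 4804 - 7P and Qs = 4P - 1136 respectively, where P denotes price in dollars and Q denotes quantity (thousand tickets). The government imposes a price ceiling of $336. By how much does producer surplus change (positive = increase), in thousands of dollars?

-125664

Setting quantity demanded equal to quantity supplied, 4804 - 7P = 4P - 1136, gives P* = 540 and Q* = 1024.
Because the ceiling (336) lies below the market-clearing price, it is binding.
At P = 336: Qd = 4804 - 7·336 = 2452 and Qs = 4·336 - 1136 = 208.
Producer surplus without the control is ½ · (540 - 284) · 1024 = 131072.
With the ceiling, producers sell 208 units at 336, so PS = ½ · (336 - 284) · 208 = 5408.
Change in producer surplus = 5408 - 131072 = -125664.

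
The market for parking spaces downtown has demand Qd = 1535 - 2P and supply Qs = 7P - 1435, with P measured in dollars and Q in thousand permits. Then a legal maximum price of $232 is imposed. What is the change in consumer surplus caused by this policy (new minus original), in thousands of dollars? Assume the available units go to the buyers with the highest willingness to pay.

In a free market, 1535 - 2P = 7P - 1435 gives the equilibrium P* = 330, Q* = 875.
The ceiling of 232 is below the equilibrium price 330, so it binds.
At P = 232: Qd = 1535 - 2·232 = 1071 and Qs = 7·232 - 1435 = 189.
Consumer surplus without the control is ½ · (767.5 - 330) · 875 = 191406.25.
With the ceiling, 189 units are sold at 232 (assume they go to the highest-value buyers). The demand price at Q = 189 is 673, so CS = ½ · [(767.5 - 232) + (673 - 232)] · 189 = 92279.25.
Change in consumer surplus = 92279.25 - 191406.25 = -99127.

-99127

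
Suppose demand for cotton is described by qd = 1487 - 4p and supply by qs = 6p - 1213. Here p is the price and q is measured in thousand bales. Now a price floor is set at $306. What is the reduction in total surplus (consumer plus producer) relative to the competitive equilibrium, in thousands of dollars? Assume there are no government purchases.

4320

Setting quantity demanded equal to quantity supplied, 1487 - 4p = 6p - 1213, gives p* = 270 and q* = 407.
The floor of 306 is above the equilibrium price 270, so it binds.
At p = 306: qd = 1487 - 4·306 = 263 and qs = 6·306 - 1213 = 623.
Quantity traded falls to 263. At q = 263 the demand price is (1487 - 263)/4 = 306 and the supply price is (1213 + 263)/6 = 246.
Deadweight loss = ½ · (306 - 246) · (407 - 263) = ½ · 60 · 144 = 4320.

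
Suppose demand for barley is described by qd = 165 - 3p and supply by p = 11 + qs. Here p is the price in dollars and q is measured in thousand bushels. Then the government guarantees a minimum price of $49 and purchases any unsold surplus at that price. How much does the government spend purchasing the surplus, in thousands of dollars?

Rearranging supply gives qs = p - 11. Setting quantity demanded equal to quantity supplied, 165 - 3p = p - 11, gives p* = 44 and q* = 33.
Because the floor (49) lies above the market-clearing price, it is binding.
At p = 49: qd = 165 - 3·49 = 18 and qs = 49 - 11 = 38.
Surplus = qs - qd = 20.
Government expenditure = surplus × support price = 20 × 49 = 980.

980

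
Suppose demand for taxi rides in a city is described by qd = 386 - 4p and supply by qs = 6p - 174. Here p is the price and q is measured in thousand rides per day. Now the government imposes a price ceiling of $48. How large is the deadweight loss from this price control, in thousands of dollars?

Setting quantity demanded equal to quantity supplied, 386 - 4p = 6p - 174, gives p* = 56 and q* = 162.
Since 48 < 56, the ceiling is binding.
At p = 48: qd = 386 - 4·48 = 194 and qs = 6·48 - 174 = 114.
Quantity traded falls to 114. At q = 114 the demand price is (386 - 114)/4 = 68 and the supply price is (174 + 114)/6 = 48.
Deadweight loss = ½ · (68 - 48) · (162 - 114) = ½ · 20 · 48 = 480.

480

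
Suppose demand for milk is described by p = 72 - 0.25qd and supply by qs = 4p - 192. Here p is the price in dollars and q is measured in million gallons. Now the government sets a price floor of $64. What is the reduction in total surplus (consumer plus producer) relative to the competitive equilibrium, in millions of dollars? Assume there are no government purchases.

64

Rearranging demand gives qd = 288 - 4p. Without the control the market clears where 288 - 4p = 4p - 192, i.e. p* = 60 and q* = 48.
Because the floor (64) lies above the market-clearing price, it is binding.
At p = 64: qd = 288 - 4·64 = 32 and qs = 4·64 - 192 = 64.
Quantity traded falls to 32. At q = 32 the demand price is (288 - 32)/4 = 64 and the supply price is (192 + 32)/4 = 56.
Deadweight loss = ½ · (64 - 56) · (48 - 32) = ½ · 8 · 16 = 64.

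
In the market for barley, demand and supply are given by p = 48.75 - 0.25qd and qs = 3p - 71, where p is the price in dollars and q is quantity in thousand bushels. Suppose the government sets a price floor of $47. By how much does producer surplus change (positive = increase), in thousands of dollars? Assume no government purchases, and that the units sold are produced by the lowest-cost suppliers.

-153

Rearranging demand gives qd = 195 - 4p. Setting quantity demanded equal to quantity supplied, 195 - 4p = 3p - 71, gives p* = 38 and q* = 43.
Since 47 > 38, the floor is binding.
At p = 47: qd = 195 - 4·47 = 7 and qs = 3·47 - 71 = 70.
Producer surplus without the control is ½ · (38 - 71/3) · 43 = 1849/6.
With the floor, 7 units are sold at 47. The supply price at q = 7 is 26, so PS = ½ · [(47 - 71/3) + (47 - 26)] · 7 = 931/6.
Change in producer surplus = 931/6 - 1849/6 = -153.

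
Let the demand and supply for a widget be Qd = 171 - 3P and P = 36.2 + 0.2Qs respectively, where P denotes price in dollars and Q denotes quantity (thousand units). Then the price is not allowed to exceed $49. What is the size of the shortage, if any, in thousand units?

0

Rearranging supply gives Qs = 5P - 181. Equilibrium: 171 - 3P = 5P - 181, so 352 = 8P and P* = 44, Q* = 39.
The ceiling of 49 is above the equilibrium price 44, so it is not binding; the market clears at P* = 44, Q* = 39.
Since the control does not bind, there is no shortage.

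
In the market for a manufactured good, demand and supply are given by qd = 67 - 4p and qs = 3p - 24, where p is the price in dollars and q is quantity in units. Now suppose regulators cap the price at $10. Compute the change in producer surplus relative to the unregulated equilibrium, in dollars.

-31.5

Setting quantity demanded equal to quantity supplied, 67 - 4p = 3p - 24, gives p* = 13 and q* = 15.
Because the ceiling (10) lies below the market-clearing price, it is binding.
At p = 10: qd = 67 - 4·10 = 27 and qs = 3·10 - 24 = 6.
Producer surplus without the control is ½ · (13 - 8) · 15 = 37.5.
With the ceiling, producers sell 6 units at 10, so PS = ½ · (10 - 8) · 6 = 6.
Change in producer surplus = 6 - 37.5 = -31.5.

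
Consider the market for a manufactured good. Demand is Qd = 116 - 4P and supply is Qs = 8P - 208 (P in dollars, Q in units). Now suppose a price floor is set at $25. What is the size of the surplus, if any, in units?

Equilibrium: 116 - 4P = 8P - 208, so 324 = 12P and P* = 27, Q* = 8.
Since 25 is below P* = 27, the floor does not bind and the free-market outcome prevails.
Since the control does not bind, there is no surplus.

0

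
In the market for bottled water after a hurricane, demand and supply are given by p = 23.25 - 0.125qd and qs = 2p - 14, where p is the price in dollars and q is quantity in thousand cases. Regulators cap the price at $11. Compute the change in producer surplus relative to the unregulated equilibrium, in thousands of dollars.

Rearranging demand gives qd = 186 - 8p. Without the control the market clears where 186 - 8p = 2p - 14, i.e. p* = 20 and q* = 26.
Since 11 < 20, the ceiling is binding.
At p = 11: qd = 186 - 8·11 = 98 and qs = 2·11 - 14 = 8.
Producer surplus without the control is ½ · (20 - 7) · 26 = 169.
With the ceiling, producers sell 8 units at 11, so PS = ½ · (11 - 7) · 8 = 16.
Change in producer surplus = 16 - 169 = -153.

-153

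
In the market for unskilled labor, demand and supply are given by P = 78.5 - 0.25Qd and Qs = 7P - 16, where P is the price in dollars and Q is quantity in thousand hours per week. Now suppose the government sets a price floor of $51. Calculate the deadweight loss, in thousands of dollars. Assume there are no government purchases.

Rearranging demand gives Qd = 314 - 4P. In a free market, 314 - 4P = 7P - 16 gives the equilibrium P* = 30, Q* = 194.
The floor of 51 is above the equilibrium price 30, so it binds.
At P = 51: Qd = 314 - 4·51 = 110 and Qs = 7·51 - 16 = 341.
Quantity traded falls to 110. At Q = 110 the demand price is (314 - 110)/4 = 51 and the supply price is (16 + 110)/7 = 18.
Deadweight loss = ½ · (51 - 18) · (194 - 110) = ½ · 33 · 84 = 1386.

1386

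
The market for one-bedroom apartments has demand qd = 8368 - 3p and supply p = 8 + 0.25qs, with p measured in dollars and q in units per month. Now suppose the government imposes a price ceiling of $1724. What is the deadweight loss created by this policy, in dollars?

0

Rearranging supply gives qs = 4p - 32. Equilibrium: 8368 - 3p = 4p - 32, so 8400 = 7p and p* = 1200, q* = 4768.
The ceiling of 1724 is above the equilibrium price 1200, so it is not binding; the market clears at p* = 1200, q* = 4768.
Since the control does not bind, no trades are prevented and deadweight loss is zero.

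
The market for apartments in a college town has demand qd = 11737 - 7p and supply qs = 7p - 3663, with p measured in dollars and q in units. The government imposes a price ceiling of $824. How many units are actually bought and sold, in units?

2105

In a free market, 11737 - 7p = 7p - 3663 gives the equilibrium p* = 1100, q* = 4037.
Because the ceiling (824) lies below the market-clearing price, it is binding.
At p = 824: qd = 11737 - 7·824 = 5969 and qs = 7·824 - 3663 = 2105.
The quantity actually transacted is the short side, supply: 2105.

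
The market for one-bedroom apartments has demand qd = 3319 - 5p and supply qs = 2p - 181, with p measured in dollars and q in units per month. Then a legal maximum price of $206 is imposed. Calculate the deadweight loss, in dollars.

121010.4

In a free market, 3319 - 5p = 2p - 181 gives the equilibrium p* = 500, q* = 819.
Since 206 < 500, the ceiling is binding.
At p = 206: qd = 3319 - 5·206 = 2289 and qs = 2·206 - 181 = 231.
Quantity traded falls to 231. At q = 231 the demand price is (3319 - 231)/5 = 617.6 and the supply price is (181 + 231)/2 = 206.
Deadweight loss = ½ · (617.6 - 206) · (819 - 231) = ½ · 411.6 · 588 = 121010.4.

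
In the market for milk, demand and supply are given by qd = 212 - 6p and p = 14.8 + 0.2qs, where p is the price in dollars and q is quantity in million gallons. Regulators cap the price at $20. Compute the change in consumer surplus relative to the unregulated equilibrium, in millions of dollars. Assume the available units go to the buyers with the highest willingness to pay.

Rearranging supply gives qs = 5p - 74. Setting quantity demanded equal to quantity supplied, 212 - 6p = 5p - 74, gives p* = 26 and q* = 56.
Since 20 < 26, the ceiling is binding.
At p = 20: qd = 212 - 6·20 = 92 and qs = 5·20 - 74 = 26.
Consumer surplus without the control is ½ · (106/3 - 26) · 56 = 784/3.
With the ceiling, 26 units are sold at 20 (assume they go to the highest-value buyers). The demand price at q = 26 is 31, so CS = ½ · [(106/3 - 20) + (31 - 20)] · 26 = 1027/3.
Change in consumer surplus = 1027/3 - 784/3 = 81.

81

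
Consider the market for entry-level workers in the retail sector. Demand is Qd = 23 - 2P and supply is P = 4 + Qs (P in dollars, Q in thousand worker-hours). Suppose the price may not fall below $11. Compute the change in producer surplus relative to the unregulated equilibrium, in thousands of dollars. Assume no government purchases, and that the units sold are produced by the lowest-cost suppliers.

-6

Rearranging supply gives Qs = P - 4. Equilibrium: 23 - 2P = P - 4, so 27 = 3P and P* = 9, Q* = 5.
The floor of 11 is above the equilibrium price 9, so it binds.
At P = 11: Qd = 23 - 2·11 = 1 and Qs = 11 - 4 = 7.
Producer surplus without the control is ½ · (9 - 4) · 5 = 12.5.
With the floor, 1 units are sold at 11. The supply price at Q = 1 is 5, so PS = ½ · [(11 - 4) + (11 - 5)] · 1 = 6.5.
Change in producer surplus = 6.5 - 12.5 = -6.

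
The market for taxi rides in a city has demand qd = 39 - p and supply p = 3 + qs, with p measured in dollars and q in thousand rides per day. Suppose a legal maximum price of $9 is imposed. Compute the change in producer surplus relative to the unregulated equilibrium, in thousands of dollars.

-144

Rearranging supply gives qs = p - 3. Setting quantity demanded equal to quantity supplied, 39 - p = p - 3, gives p* = 21 and q* = 18.
Since 9 < 21, the ceiling is binding.
At p = 9: qd = 39 - 9 = 30 and qs = 9 - 3 = 6.
Producer surplus without the control is ½ · (21 - 3) · 18 = 162.
With the ceiling, producers sell 6 units at 9, so PS = ½ · (9 - 3) · 6 = 18.
Change in producer surplus = 18 - 162 = -144.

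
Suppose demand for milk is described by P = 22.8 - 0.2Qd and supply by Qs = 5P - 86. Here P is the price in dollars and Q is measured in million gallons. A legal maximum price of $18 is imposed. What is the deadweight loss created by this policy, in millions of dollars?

Rearranging demand gives Qd = 114 - 5P. Setting quantity demanded equal to quantity supplied, 114 - 5P = 5P - 86, gives P* = 20 and Q* = 14.
The ceiling of 18 is below the equilibrium price 20, so it binds.
At P = 18: Qd = 114 - 5·18 = 24 and Qs = 5·18 - 86 = 4.
Quantity traded falls to 4. At Q = 4 the demand price is (114 - 4)/5 = 22 and the supply price is (86 + 4)/5 = 18.
Deadweight loss = ½ · (22 - 18) · (14 - 4) = ½ · 4 · 10 = 20.

20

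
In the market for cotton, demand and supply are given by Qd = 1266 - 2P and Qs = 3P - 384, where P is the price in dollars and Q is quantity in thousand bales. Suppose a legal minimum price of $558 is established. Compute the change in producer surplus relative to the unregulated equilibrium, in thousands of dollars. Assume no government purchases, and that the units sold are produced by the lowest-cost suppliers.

Without the control the market clears where 1266 - 2P = 3P - 384, i.e. P* = 330 and Q* = 606.
The floor of 558 is above the equilibrium price 330, so it binds.
At P = 558: Qd = 1266 - 2·558 = 150 and Qs = 3·558 - 384 = 1290.
Producer surplus without the control is ½ · (330 - 128) · 606 = 61206.
With the floor, 150 units are sold at 558. The supply price at Q = 150 is 178, so PS = ½ · [(558 - 128) + (558 - 178)] · 150 = 60750.
Change in producer surplus = 60750 - 61206 = -456.

-456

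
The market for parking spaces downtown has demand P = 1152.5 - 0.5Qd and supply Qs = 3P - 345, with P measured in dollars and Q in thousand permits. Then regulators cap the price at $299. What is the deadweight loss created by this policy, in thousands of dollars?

Rearranging demand gives Qd = 2305 - 2P. Equilibrium: 2305 - 2P = 3P - 345, so 2650 = 5P and P* = 530, Q* = 1245.
Because the ceiling (299) lies below the market-clearing price, it is binding.
At P = 299: Qd = 2305 - 2·299 = 1707 and Qs = 3·299 - 345 = 552.
Quantity traded falls to 552. At Q = 552 the demand price is (2305 - 552)/2 = 876.5 and the supply price is (345 + 552)/3 = 299.
Deadweight loss = ½ · (876.5 - 299) · (1245 - 552) = ½ · 577.5 · 693 = 200103.75.

200103.75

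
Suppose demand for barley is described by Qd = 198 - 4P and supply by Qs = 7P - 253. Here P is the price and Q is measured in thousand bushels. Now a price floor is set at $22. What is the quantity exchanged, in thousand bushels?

34

Without the control the market clears where 198 - 4P = 7P - 253, i.e. P* = 41 and Q* = 34.
The floor of 22 is below the equilibrium price 41, so it is not binding; the market clears at P* = 41, Q* = 34.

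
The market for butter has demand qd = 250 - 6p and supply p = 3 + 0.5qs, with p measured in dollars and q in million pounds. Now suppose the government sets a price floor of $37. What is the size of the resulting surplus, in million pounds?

Rearranging supply gives qs = 2p - 6. Equilibrium: 250 - 6p = 2p - 6, so 256 = 8p and p* = 32, q* = 58.
Since 37 > 32, the floor is binding.
At p = 37: qd = 250 - 6·37 = 28 and qs = 2·37 - 6 = 68.
Surplus = qs - qd = 68 - 28 = 40.

40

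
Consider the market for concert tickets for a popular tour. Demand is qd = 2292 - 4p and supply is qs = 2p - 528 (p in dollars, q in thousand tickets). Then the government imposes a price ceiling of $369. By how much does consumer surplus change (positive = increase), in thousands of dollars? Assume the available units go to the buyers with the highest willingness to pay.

In a free market, 2292 - 4p = 2p - 528 gives the equilibrium p* = 470, q* = 412.
Since 369 < 470, the ceiling is binding.
At p = 369: qd = 2292 - 4·369 = 816 and qs = 2·369 - 528 = 210.
Consumer surplus without the control is ½ · (573 - 470) · 412 = 21218.
With the ceiling, 210 units are sold at 369 (assume they go to the highest-value buyers). The demand price at q = 210 is 520.5, so CS = ½ · [(573 - 369) + (520.5 - 369)] · 210 = 37327.5.
Change in consumer surplus = 37327.5 - 21218 = 16109.5.

16109.5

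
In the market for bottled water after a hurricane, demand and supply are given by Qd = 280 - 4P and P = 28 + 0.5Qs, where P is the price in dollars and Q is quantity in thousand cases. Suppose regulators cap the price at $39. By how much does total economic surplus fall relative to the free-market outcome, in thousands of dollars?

Rearranging supply gives Qs = 2P - 56. In a free market, 280 - 4P = 2P - 56 gives the equilibrium P* = 56, Q* = 56.
The ceiling of 39 is below the equilibrium price 56, so it binds.
At P = 39: Qd = 280 - 4·39 = 124 and Qs = 2·39 - 56 = 22.
Quantity traded falls to 22. At Q = 22 the demand price is (280 - 22)/4 = 64.5 and the supply price is (56 + 22)/2 = 39.
Deadweight loss = ½ · (64.5 - 39) · (56 - 22) = ½ · 25.5 · 34 = 433.5.

433.5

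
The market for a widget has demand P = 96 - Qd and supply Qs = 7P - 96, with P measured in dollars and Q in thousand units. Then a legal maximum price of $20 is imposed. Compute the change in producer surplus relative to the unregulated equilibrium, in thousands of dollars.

-232

Rearranging demand gives Qd = 96 - P. Equilibrium: 96 - P = 7P - 96, so 192 = 8P and P* = 24, Q* = 72.
Since 20 < 24, the ceiling is binding.
At P = 20: Qd = 96 - 20 = 76 and Qs = 7·20 - 96 = 44.
Producer surplus without the control is ½ · (24 - 96/7) · 72 = 2592/7.
With the ceiling, producers sell 44 units at 20, so PS = ½ · (20 - 96/7) · 44 = 968/7.
Change in producer surplus = 968/7 - 2592/7 = -232.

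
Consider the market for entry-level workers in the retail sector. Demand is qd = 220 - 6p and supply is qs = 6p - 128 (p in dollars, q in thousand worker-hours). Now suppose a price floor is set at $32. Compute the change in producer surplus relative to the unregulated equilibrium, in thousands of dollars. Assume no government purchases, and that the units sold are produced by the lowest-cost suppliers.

Setting quantity demanded equal to quantity supplied, 220 - 6p = 6p - 128, gives p* = 29 and q* = 46.
Since 32 > 29, the floor is binding.
At p = 32: qd = 220 - 6·32 = 28 and qs = 6·32 - 128 = 64.
Producer surplus without the control is ½ · (29 - 64/3) · 46 = 529/3.
With the floor, 28 units are sold at 32. The supply price at q = 28 is 26, so PS = ½ · [(32 - 64/3) + (32 - 26)] · 28 = 700/3.
Change in producer surplus = 700/3 - 529/3 = 57.

57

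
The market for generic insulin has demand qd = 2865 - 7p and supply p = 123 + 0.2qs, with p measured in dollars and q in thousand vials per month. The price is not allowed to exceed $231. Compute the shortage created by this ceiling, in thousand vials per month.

708

Rearranging supply gives qs = 5p - 615. In a free market, 2865 - 7p = 5p - 615 gives the equilibrium p* = 290, q* = 835.
The ceiling of 231 is below the equilibrium price 290, so it binds.
At p = 231: qd = 2865 - 7·231 = 1248 and qs = 5·231 - 615 = 540.
Shortage = qd - qs = 1248 - 540 = 708.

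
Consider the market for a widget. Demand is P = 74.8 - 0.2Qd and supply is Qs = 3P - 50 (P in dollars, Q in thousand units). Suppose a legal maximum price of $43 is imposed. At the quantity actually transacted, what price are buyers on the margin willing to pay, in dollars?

Rearranging demand gives Qd = 374 - 5P. Without the control the market clears where 374 - 5P = 3P - 50, i.e. P* = 53 and Q* = 109.
The ceiling of 43 is below the equilibrium price 53, so it binds.
At P = 43: Qd = 374 - 5·43 = 159 and Qs = 3·43 - 50 = 79.
Only 79 units reach the market. On the demand curve, the marginal buyer's willingness to pay at Q = 79 is (374 - 79)/5 = 59.

59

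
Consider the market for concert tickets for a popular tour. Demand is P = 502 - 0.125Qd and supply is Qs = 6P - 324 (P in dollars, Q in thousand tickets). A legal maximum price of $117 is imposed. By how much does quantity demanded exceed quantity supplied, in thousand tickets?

2702

Rearranging demand gives Qd = 4016 - 8P. Equilibrium: 4016 - 8P = 6P - 324, so 4340 = 14P and P* = 310, Q* = 1536.
Because the ceiling (117) lies below the market-clearing price, it is binding.
At P = 117: Qd = 4016 - 8·117 = 3080 and Qs = 6·117 - 324 = 378.
Shortage = Qd - Qs = 3080 - 378 = 2702.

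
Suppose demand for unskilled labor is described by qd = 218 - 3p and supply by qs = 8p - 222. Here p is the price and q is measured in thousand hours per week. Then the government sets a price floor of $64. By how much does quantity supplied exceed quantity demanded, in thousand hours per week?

Setting quantity demanded equal to quantity supplied, 218 - 3p = 8p - 222, gives p* = 40 and q* = 98.
Since 64 > 40, the floor is binding.
At p = 64: qd = 218 - 3·64 = 26 and qs = 8·64 - 222 = 290.
Surplus = qs - qd = 290 - 26 = 264.

264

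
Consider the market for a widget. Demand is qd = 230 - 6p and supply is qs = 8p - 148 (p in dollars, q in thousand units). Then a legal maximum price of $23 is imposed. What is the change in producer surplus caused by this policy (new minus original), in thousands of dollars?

-208

Equilibrium: 230 - 6p = 8p - 148, so 378 = 14p and p* = 27, q* = 68.
The ceiling of 23 is below the equilibrium price 27, so it binds.
At p = 23: qd = 230 - 6·23 = 92 and qs = 8·23 - 148 = 36.
Producer surplus without the control is ½ · (27 - 18.5) · 68 = 289.
With the ceiling, producers sell 36 units at 23, so PS = ½ · (23 - 18.5) · 36 = 81.
Change in producer surplus = 81 - 289 = -208.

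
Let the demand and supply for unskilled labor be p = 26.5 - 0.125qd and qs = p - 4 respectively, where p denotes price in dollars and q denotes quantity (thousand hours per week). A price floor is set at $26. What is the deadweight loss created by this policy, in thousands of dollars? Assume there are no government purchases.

Rearranging demand gives qd = 212 - 8p. Equilibrium: 212 - 8p = p - 4, so 216 = 9p and p* = 24, q* = 20.
Because the floor (26) lies above the market-clearing price, it is binding.
At p = 26: qd = 212 - 8·26 = 4 and qs = 26 - 4 = 22.
Quantity traded falls to 4. At q = 4 the demand price is (212 - 4)/8 = 26 and the supply price is 4 + 4 = 8.
Deadweight loss = ½ · (26 - 8) · (20 - 4) = ½ · 18 · 16 = 144.

144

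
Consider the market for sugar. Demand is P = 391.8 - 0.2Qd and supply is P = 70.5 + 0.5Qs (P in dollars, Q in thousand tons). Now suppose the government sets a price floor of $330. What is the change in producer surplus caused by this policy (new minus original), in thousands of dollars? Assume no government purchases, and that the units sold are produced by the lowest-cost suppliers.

Rearranging demand gives Qd = 1959 - 5P; rearranging supply gives Qs = 2P - 141. Without the control the market clears where 1959 - 5P = 2P - 141, i.e. P* = 300 and Q* = 459.
Because the floor (330) lies above the market-clearing price, it is binding.
At P = 330: Qd = 1959 - 5·330 = 309 and Qs = 2·330 - 141 = 519.
Producer surplus without the control is ½ · (300 - 70.5) · 459 = 52670.25.
With the floor, 309 units are sold at 330. The supply price at Q = 309 is 225, so PS = ½ · [(330 - 70.5) + (330 - 225)] · 309 = 56315.25.
Change in producer surplus = 56315.25 - 52670.25 = 3645.

3645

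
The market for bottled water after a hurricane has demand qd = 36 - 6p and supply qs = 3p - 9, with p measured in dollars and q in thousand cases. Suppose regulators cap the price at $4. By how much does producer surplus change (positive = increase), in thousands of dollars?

-4.5

Setting quantity demanded equal to quantity supplied, 36 - 6p = 3p - 9, gives p* = 5 and q* = 6.
Because the ceiling (4) lies below the market-clearing price, it is binding.
At p = 4: qd = 36 - 6·4 = 12 and qs = 3·4 - 9 = 3.
Producer surplus without the control is ½ · (5 - 3) · 6 = 6.
With the ceiling, producers sell 3 units at 4, so PS = ½ · (4 - 3) · 3 = 1.5.
Change in producer surplus = 1.5 - 6 = -4.5.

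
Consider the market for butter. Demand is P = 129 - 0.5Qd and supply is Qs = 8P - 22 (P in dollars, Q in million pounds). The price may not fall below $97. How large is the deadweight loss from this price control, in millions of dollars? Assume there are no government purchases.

Rearranging demand gives Qd = 258 - 2P. Setting quantity demanded equal to quantity supplied, 258 - 2P = 8P - 22, gives P* = 28 and Q* = 202.
Because the floor (97) lies above the market-clearing price, it is binding.
At P = 97: Qd = 258 - 2·97 = 64 and Qs = 8·97 - 22 = 754.
Quantity traded falls to 64. At Q = 64 the demand price is (258 - 64)/2 = 97 and the supply price is (22 + 64)/8 = 10.75.
Deadweight loss = ½ · (97 - 10.75) · (202 - 64) = ½ · 86.25 · 138 = 5951.25.

5951.25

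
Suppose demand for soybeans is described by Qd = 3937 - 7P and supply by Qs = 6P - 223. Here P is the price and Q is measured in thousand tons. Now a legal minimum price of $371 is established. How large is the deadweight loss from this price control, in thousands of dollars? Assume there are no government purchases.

Without the control the market clears where 3937 - 7P = 6P - 223, i.e. P* = 320 and Q* = 1697.
The floor of 371 is above the equilibrium price 320, so it binds.
At P = 371: Qd = 3937 - 7·371 = 1340 and Qs = 6·371 - 223 = 2003.
Quantity traded falls to 1340. At Q = 1340 the demand price is (3937 - 1340)/7 = 371 and the supply price is (223 + 1340)/6 = 260.5.
Deadweight loss = ½ · (371 - 260.5) · (1697 - 1340) = ½ · 110.5 · 357 = 19724.25.

19724.25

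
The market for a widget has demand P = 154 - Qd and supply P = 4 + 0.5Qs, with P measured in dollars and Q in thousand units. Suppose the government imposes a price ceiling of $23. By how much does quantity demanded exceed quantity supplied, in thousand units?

Rearranging demand gives Qd = 154 - P; rearranging supply gives Qs = 2P - 8. Without the control the market clears where 154 - P = 2P - 8, i.e. P* = 54 and Q* = 100.
Since 23 < 54, the ceiling is binding.
At P = 23: Qd = 154 - 23 = 131 and Qs = 2·23 - 8 = 38.
Shortage = Qd - Qs = 131 - 38 = 93.

93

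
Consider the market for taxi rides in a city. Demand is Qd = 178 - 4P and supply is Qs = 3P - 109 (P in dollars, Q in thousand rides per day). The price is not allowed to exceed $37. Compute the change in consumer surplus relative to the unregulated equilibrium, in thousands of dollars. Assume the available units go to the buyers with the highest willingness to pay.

-10

Equilibrium: 178 - 4P = 3P - 109, so 287 = 7P and P* = 41, Q* = 14.
The ceiling of 37 is below the equilibrium price 41, so it binds.
At P = 37: Qd = 178 - 4·37 = 30 and Qs = 3·37 - 109 = 2.
Consumer surplus without the control is ½ · (44.5 - 41) · 14 = 24.5.
With the ceiling, 2 units are sold at 37 (assume they go to the highest-value buyers). The demand price at Q = 2 is 44, so CS = ½ · [(44.5 - 37) + (44 - 37)] · 2 = 14.5.
Change in consumer surplus = 14.5 - 24.5 = -10.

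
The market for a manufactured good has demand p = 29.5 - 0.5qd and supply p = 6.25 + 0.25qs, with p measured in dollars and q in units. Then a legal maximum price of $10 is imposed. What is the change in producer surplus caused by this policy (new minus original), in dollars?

-92

Rearranging demand gives qd = 59 - 2p; rearranging supply gives qs = 4p - 25. In a free market, 59 - 2p = 4p - 25 gives the equilibrium p* = 14, q* = 31.
Because the ceiling (10) lies below the market-clearing price, it is binding.
At p = 10: qd = 59 - 2·10 = 39 and qs = 4·10 - 25 = 15.
Producer surplus without the control is ½ · (14 - 6.25) · 31 = 120.125.
With the ceiling, producers sell 15 units at 10, so PS = ½ · (10 - 6.25) · 15 = 28.125.
Change in producer surplus = 28.125 - 120.125 = -92.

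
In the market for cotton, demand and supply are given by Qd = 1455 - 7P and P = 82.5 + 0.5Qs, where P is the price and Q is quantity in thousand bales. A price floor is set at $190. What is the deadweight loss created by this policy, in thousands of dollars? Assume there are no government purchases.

Rearranging supply gives Qs = 2P - 165. Setting quantity demanded equal to quantity supplied, 1455 - 7P = 2P - 165, gives P* = 180 and Q* = 195.
The floor of 190 is above the equilibrium price 180, so it binds.
At P = 190: Qd = 1455 - 7·190 = 125 and Qs = 2·190 - 165 = 215.
Quantity traded falls to 125. At Q = 125 the demand price is (1455 - 125)/7 = 190 and the supply price is (165 + 125)/2 = 145.
Deadweight loss = ½ · (190 - 145) · (195 - 125) = ½ · 45 · 70 = 1575.

1575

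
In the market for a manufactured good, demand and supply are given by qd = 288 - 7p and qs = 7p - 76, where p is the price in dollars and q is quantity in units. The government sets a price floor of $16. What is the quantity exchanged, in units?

106

Setting quantity demanded equal to quantity supplied, 288 - 7p = 7p - 76, gives p* = 26 and q* = 106.
The floor of 16 is below the equilibrium price 26, so it is not binding; the market clears at p* = 26, q* = 106.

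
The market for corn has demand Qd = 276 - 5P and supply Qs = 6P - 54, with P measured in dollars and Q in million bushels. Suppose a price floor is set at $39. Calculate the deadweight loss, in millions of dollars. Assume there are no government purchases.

Equilibrium: 276 - 5P = 6P - 54, so 330 = 11P and P* = 30, Q* = 126.
The floor of 39 is above the equilibrium price 30, so it binds.
At P = 39: Qd = 276 - 5·39 = 81 and Qs = 6·39 - 54 = 180.
Quantity traded falls to 81. At Q = 81 the demand price is (276 - 81)/5 = 39 and the supply price is (54 + 81)/6 = 22.5.
Deadweight loss = ½ · (39 - 22.5) · (126 - 81) = ½ · 16.5 · 45 = 371.25.

371.25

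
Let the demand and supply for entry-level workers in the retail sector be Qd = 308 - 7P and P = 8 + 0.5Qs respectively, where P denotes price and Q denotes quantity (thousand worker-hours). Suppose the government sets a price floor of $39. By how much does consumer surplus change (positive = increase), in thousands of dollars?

Rearranging supply gives Qs = 2P - 16. Setting quantity demanded equal to quantity supplied, 308 - 7P = 2P - 16, gives P* = 36 and Q* = 56.
Since 39 > 36, the floor is binding.
At P = 39: Qd = 308 - 7·39 = 35 and Qs = 2·39 - 16 = 62.
Consumer surplus without the control is ½ · (44 - 36) · 56 = 224.
With the floor, consumers buy 35 units at 39, so CS = ½ · (44 - 39) · 35 = 87.5.
Change in consumer surplus = 87.5 - 224 = -136.5.

-136.5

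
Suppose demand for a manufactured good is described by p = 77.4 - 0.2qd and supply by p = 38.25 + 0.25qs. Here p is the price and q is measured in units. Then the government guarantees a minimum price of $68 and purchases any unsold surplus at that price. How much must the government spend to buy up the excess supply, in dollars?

4896

Rearranging demand gives qd = 387 - 5p; rearranging supply gives qs = 4p - 153. Setting quantity demanded equal to quantity supplied, 387 - 5p = 4p - 153, gives p* = 60 and q* = 87.
Because the floor (68) lies above the market-clearing price, it is binding.
At p = 68: qd = 387 - 5·68 = 47 and qs = 4·68 - 153 = 119.
Surplus = qs - qd = 72.
Government expenditure = surplus × support price = 72 × 68 = 4896.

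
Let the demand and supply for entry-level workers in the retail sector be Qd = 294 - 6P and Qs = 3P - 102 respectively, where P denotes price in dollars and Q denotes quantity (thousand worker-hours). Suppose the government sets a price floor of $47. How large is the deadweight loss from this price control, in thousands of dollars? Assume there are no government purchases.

81

In a free market, 294 - 6P = 3P - 102 gives the equilibrium P* = 44, Q* = 30.
Because the floor (47) lies above the market-clearing price, it is binding.
At P = 47: Qd = 294 - 6·47 = 12 and Qs = 3·47 - 102 = 39.
Quantity traded falls to 12. At Q = 12 the demand price is (294 - 12)/6 = 47 and the supply price is (102 + 12)/3 = 38.
Deadweight loss = ½ · (47 - 38) · (30 - 12) = ½ · 9 · 18 = 81.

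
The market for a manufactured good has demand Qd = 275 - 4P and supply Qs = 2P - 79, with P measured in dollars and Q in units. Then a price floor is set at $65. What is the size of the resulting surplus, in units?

In a free market, 275 - 4P = 2P - 79 gives the equilibrium P* = 59, Q* = 39.
Since 65 > 59, the floor is binding.
At P = 65: Qd = 275 - 4·65 = 15 and Qs = 2·65 - 79 = 51.
Surplus = Qs - Qd = 51 - 15 = 36.

36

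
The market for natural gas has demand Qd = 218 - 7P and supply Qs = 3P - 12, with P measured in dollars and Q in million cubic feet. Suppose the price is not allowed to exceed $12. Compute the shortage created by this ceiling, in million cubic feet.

Without the control the market clears where 218 - 7P = 3P - 12, i.e. P* = 23 and Q* = 57.
Because the ceiling (12) lies below the market-clearing price, it is binding.
At P = 12: Qd = 218 - 7·12 = 134 and Qs = 3·12 - 12 = 24.
Shortage = Qd - Qs = 134 - 24 = 110.

110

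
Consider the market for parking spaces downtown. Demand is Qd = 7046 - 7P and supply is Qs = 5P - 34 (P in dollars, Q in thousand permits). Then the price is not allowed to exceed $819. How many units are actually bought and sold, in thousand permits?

2916

Setting quantity demanded equal to quantity supplied, 7046 - 7P = 5P - 34, gives P* = 590 and Q* = 2916.
The ceiling of 819 is above the equilibrium price 590, so it is not binding; the market clears at P* = 590, Q* = 2916.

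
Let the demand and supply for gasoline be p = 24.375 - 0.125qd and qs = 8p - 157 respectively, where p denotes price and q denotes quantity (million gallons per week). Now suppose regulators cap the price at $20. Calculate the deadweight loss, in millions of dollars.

32

Rearranging demand gives qd = 195 - 8p. Setting quantity demanded equal to quantity supplied, 195 - 8p = 8p - 157, gives p* = 22 and q* = 19.
Since 20 < 22, the ceiling is binding.
At p = 20: qd = 195 - 8·20 = 35 and qs = 8·20 - 157 = 3.
Quantity traded falls to 3. At q = 3 the demand price is (195 - 3)/8 = 24 and the supply price is (157 + 3)/8 = 20.
Deadweight loss = ½ · (24 - 20) · (19 - 3) = ½ · 4 · 16 = 32.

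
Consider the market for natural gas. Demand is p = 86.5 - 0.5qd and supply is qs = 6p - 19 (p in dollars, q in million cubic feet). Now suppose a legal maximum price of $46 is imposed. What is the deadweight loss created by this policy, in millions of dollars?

Rearranging demand gives qd = 173 - 2p. In a free market, 173 - 2p = 6p - 19 gives the equilibrium p* = 24, q* = 125.
Since 46 is above p* = 24, the ceiling does not bind and the free-market outcome prevails.
Since the control does not bind, no trades are prevented and deadweight loss is zero.

0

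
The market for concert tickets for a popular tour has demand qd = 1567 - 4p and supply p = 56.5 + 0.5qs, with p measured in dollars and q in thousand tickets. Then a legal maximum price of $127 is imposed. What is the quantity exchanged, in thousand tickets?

141

Rearranging supply gives qs = 2p - 113. Without the control the market clears where 1567 - 4p = 2p - 113, i.e. p* = 280 and q* = 447.
Since 127 < 280, the ceiling is binding.
At p = 127: qd = 1567 - 4·127 = 1059 and qs = 2·127 - 113 = 141.
The quantity actually transacted is the short side, supply: 141.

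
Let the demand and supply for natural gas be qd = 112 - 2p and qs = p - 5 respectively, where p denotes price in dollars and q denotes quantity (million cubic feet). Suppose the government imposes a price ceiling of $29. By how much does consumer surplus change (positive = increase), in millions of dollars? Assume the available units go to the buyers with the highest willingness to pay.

In a free market, 112 - 2p = p - 5 gives the equilibrium p* = 39, q* = 34.
Since 29 < 39, the ceiling is binding.
At p = 29: qd = 112 - 2·29 = 54 and qs = 29 - 5 = 24.
Consumer surplus without the control is ½ · (56 - 39) · 34 = 289.
With the ceiling, 24 units are sold at 29 (assume they go to the highest-value buyers). The demand price at q = 24 is 44, so CS = ½ · [(56 - 29) + (44 - 29)] · 24 = 504.
Change in consumer surplus = 504 - 289 = 215.

215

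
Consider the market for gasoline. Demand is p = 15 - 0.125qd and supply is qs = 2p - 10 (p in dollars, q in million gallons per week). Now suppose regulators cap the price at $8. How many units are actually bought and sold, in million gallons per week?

6

Rearranging demand gives qd = 120 - 8p. In a free market, 120 - 8p = 2p - 10 gives the equilibrium p* = 13, q* = 16.
Because the ceiling (8) lies below the market-clearing price, it is binding.
At p = 8: qd = 120 - 8·8 = 56 and qs = 2·8 - 10 = 6.
The quantity actually transacted is the short side, supply: 6.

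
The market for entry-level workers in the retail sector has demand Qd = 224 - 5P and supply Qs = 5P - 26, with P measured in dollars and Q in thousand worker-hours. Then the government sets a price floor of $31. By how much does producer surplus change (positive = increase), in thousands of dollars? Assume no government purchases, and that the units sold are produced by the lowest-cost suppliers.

324

Setting quantity demanded equal to quantity supplied, 224 - 5P = 5P - 26, gives P* = 25 and Q* = 99.
Since 31 > 25, the floor is binding.
At P = 31: Qd = 224 - 5·31 = 69 and Qs = 5·31 - 26 = 129.
Producer surplus without the control is ½ · (25 - 5.2) · 99 = 980.1.
With the floor, 69 units are sold at 31. The supply price at Q = 69 is 19, so PS = ½ · [(31 - 5.2) + (31 - 19)] · 69 = 1304.1.
Change in producer surplus = 1304.1 - 980.1 = 324.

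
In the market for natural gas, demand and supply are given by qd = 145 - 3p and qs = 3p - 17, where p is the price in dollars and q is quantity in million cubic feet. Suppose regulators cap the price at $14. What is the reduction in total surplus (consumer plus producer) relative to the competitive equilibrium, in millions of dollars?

Equilibrium: 145 - 3p = 3p - 17, so 162 = 6p and p* = 27, q* = 64.
The ceiling of 14 is below the equilibrium price 27, so it binds.
At p = 14: qd = 145 - 3·14 = 103 and qs = 3·14 - 17 = 25.
Quantity traded falls to 25. At q = 25 the demand price is (145 - 25)/3 = 40 and the supply price is (17 + 25)/3 = 14.
Deadweight loss = ½ · (40 - 14) · (64 - 25) = ½ · 26 · 39 = 507.

507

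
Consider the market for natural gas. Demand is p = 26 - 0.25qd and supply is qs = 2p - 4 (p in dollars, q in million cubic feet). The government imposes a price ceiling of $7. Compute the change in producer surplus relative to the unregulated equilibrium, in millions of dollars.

Rearranging demand gives qd = 104 - 4p. In a free market, 104 - 4p = 2p - 4 gives the equilibrium p* = 18, q* = 32.
Since 7 < 18, the ceiling is binding.
At p = 7: qd = 104 - 4·7 = 76 and qs = 2·7 - 4 = 10.
Producer surplus without the control is ½ · (18 - 2) · 32 = 256.
With the ceiling, producers sell 10 units at 7, so PS = ½ · (7 - 2) · 10 = 25.
Change in producer surplus = 25 - 256 = -231.

-231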